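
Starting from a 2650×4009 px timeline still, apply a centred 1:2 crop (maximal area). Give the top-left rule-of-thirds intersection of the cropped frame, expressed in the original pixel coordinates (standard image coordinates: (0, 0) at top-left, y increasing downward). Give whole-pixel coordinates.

2650/4009 > 1/2, so the 1:2 crop keeps the full height 4009 and trims width to 4009 × 1/2 = 2004.50 px.
Left offset = (2650 − 2004.50)/2 = 322.75 px; top offset = 0.
Top-left is one-third across and one-third down within the crop:
x = 322.75 + 1 × 2004.50/3 ≈ 991; y = 0.00 + 1 × 4009.00/3 ≈ 1336.

(991, 1336)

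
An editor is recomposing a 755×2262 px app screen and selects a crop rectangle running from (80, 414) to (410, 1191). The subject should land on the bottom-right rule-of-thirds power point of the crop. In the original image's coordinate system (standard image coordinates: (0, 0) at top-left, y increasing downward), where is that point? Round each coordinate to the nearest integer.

(300, 932)

Crop width = 410 − 80 = 330 px; one third is 110.00 px.
Crop height = 1191 − 414 = 777 px; one third is 259.00 px.
The bottom-right point is two-thirds across and two-thirds down within the crop:
x = 80 + 2 × 110.00 ≈ 300; y = 414 + 2 × 259.00 ≈ 932.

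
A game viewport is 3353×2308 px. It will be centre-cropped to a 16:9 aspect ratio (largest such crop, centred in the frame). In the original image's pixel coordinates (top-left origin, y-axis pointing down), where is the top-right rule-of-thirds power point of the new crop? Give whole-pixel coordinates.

3353/2308 < 16/9, so the 16:9 crop keeps the full width 3353 and trims height to 3353 × 9/16 = 1886.06 px.
Top offset = (2308 − 1886.06)/2 = 210.97 px; left offset = 0.
Top-right is two-thirds across and one-third down within the crop:
x = 0.00 + 2 × 3353.00/3 ≈ 2235; y = 210.97 + 1 × 1886.06/3 ≈ 840.

x = 2235 px, y = 840 px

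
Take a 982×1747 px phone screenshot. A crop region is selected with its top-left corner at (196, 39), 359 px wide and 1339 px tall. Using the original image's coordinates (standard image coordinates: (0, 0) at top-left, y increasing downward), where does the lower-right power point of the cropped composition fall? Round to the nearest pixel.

One third of the crop width 359 is 119.67 px.
One third of the crop height 1339 is 446.33 px.
The lower-right point is two-thirds across and two-thirds down within the crop:
x = 196 + 2 × 119.67 ≈ 435; y = 39 + 2 × 446.33 ≈ 932.

(435, 932)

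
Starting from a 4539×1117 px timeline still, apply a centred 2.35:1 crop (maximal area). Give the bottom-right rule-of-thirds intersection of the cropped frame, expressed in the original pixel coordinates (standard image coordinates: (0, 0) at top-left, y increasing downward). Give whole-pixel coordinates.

4539/1117 > 2.35/1, so the 2.35:1 crop keeps the full height 1117 and trims width to 1117 × 2.35/1 = 2624.95 px.
Left offset = (4539 − 2624.95)/2 = 957.02 px; top offset = 0.
Bottom-right is two-thirds across and two-thirds down within the crop:
x = 957.02 + 2 × 2624.95/3 ≈ 2707; y = 0.00 + 2 × 1117.00/3 ≈ 745.

(2707, 745)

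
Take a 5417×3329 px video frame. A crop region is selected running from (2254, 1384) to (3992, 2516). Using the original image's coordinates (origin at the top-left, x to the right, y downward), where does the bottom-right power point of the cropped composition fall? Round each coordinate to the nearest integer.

(3413, 2139)

Crop width = 3992 − 2254 = 1738 px; one third is 579.33 px.
Crop height = 2516 − 1384 = 1132 px; one third is 377.33 px.
The bottom-right point is two-thirds across and two-thirds down within the crop:
x = 2254 + 2 × 579.33 ≈ 3413; y = 1384 + 2 × 377.33 ≈ 2139.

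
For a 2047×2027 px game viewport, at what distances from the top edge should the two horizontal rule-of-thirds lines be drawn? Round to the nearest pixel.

2027 / 3 = 675.67, so the horizontal lines sit at one and two thirds of 2027.

676 px and 1351 px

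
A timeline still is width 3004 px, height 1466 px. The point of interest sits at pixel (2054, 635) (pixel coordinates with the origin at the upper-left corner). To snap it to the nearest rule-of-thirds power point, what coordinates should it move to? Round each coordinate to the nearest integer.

Third lines: x ∈ {1001, 2003}, y ∈ {489, 977}.
2054 is closer to x = 2003; 635 is closer to y = 489.
So the nearest intersection is the upper-right power point.

x = 2003 px, y = 489 px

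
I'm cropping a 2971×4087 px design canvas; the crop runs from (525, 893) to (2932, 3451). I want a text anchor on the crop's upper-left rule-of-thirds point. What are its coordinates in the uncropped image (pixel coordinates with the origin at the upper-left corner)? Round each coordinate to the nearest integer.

Crop width = 2932 − 525 = 2407 px; one third is 802.33 px.
Crop height = 3451 − 893 = 2558 px; one third is 852.67 px.
The upper-left point is one-third across and one-third down within the crop:
x = 525 + 1 × 802.33 ≈ 1327; y = 893 + 1 × 852.67 ≈ 1746.

(1327, 1746)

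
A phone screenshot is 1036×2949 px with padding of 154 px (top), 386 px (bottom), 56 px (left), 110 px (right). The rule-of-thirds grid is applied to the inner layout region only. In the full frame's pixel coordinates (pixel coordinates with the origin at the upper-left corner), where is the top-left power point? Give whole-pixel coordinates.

Content width = 1036 − 56 − 110 = 870 px; content height = 2949 − 154 − 386 = 2409 px.
Top-left is one-third across and one-third down within the inner layout region.
x = 56 + 1 × 870/3 = 56 + 290.00 ≈ 346
y = 154 + 1 × 2409/3 = 154 + 803.00 ≈ 957

x = 346 px, y = 957 px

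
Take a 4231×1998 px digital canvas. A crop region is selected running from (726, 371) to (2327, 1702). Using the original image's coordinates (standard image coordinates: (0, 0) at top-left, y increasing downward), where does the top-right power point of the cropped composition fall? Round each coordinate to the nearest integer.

(1793, 815)

Crop width = 2327 − 726 = 1601 px; one third is 533.67 px.
Crop height = 1702 − 371 = 1331 px; one third is 443.67 px.
The top-right point is two-thirds across and one-third down within the crop:
x = 726 + 2 × 533.67 ≈ 1793; y = 371 + 1 × 443.67 ≈ 815.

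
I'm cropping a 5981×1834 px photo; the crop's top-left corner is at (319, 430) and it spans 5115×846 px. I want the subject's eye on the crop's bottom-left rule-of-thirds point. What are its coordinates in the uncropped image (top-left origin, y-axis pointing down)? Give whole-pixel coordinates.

(2024, 994)

One third of the crop width 5115 is 1705.00 px.
One third of the crop height 846 is 282.00 px.
The bottom-left point is one-third across and two-thirds down within the crop:
x = 319 + 1 × 1705.00 ≈ 2024; y = 430 + 2 × 282.00 ≈ 994.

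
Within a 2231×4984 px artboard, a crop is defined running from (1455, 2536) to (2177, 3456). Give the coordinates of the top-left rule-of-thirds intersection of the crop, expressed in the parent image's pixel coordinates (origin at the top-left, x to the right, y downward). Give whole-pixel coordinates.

(1696, 2843)

Crop width = 2177 − 1455 = 722 px; one third is 240.67 px.
Crop height = 3456 − 2536 = 920 px; one third is 306.67 px.
The top-left point is one-third across and one-third down within the crop:
x = 1455 + 1 × 240.67 ≈ 1696; y = 2536 + 1 × 306.67 ≈ 2843.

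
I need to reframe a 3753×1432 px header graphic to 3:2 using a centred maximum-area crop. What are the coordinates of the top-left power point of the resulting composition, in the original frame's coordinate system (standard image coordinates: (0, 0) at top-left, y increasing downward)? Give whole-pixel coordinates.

3753/1432 > 3/2, so the 3:2 crop keeps the full height 1432 and trims width to 1432 × 3/2 = 2148.00 px.
Left offset = (3753 − 2148.00)/2 = 802.50 px; top offset = 0.
Top-left is one-third across and one-third down within the crop:
x = 802.50 + 1 × 2148.00/3 ≈ 1519; y = 0.00 + 1 × 1432.00/3 ≈ 477.

(1519, 477)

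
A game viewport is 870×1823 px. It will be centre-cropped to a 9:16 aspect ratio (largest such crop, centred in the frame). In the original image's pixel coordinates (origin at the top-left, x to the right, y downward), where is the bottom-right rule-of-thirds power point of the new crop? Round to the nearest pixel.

870/1823 < 9/16, so the 9:16 crop keeps the full width 870 and trims height to 870 × 16/9 = 1546.67 px.
Top offset = (1823 − 1546.67)/2 = 138.17 px; left offset = 0.
Bottom-right is two-thirds across and two-thirds down within the crop:
x = 0.00 + 2 × 870.00/3 ≈ 580; y = 138.17 + 2 × 1546.67/3 ≈ 1169.

x = 580 px, y = 1169 px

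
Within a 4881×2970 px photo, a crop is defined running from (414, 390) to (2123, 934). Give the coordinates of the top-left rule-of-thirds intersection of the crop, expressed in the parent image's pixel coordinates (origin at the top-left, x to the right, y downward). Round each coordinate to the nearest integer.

Crop width = 2123 − 414 = 1709 px; one third is 569.67 px.
Crop height = 934 − 390 = 544 px; one third is 181.33 px.
The top-left point is one-third across and one-third down within the crop:
x = 414 + 1 × 569.67 ≈ 984; y = 390 + 1 × 181.33 ≈ 571.

x = 984 px, y = 571 px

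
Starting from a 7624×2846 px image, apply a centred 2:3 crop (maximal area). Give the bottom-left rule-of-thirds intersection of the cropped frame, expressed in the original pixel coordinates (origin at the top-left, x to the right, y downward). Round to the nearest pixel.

7624/2846 > 2/3, so the 2:3 crop keeps the full height 2846 and trims width to 2846 × 2/3 = 1897.33 px.
Left offset = (7624 − 1897.33)/2 = 2863.33 px; top offset = 0.
Bottom-left is one-third across and two-thirds down within the crop:
x = 2863.33 + 1 × 1897.33/3 ≈ 3496; y = 0.00 + 2 × 2846.00/3 ≈ 1897.

x = 3496 px, y = 1897 px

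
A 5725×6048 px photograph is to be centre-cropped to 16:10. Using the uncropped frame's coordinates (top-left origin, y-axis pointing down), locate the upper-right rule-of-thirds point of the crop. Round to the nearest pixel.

5725/6048 < 16/10, so the 16:10 crop keeps the full width 5725 and trims height to 5725 × 10/16 = 3578.12 px.
Top offset = (6048 − 3578.12)/2 = 1234.94 px; left offset = 0.
Upper-right is two-thirds across and one-third down within the crop:
x = 0.00 + 2 × 5725.00/3 ≈ 3817; y = 1234.94 + 1 × 3578.12/3 ≈ 2428.

x = 3817 px, y = 2428 px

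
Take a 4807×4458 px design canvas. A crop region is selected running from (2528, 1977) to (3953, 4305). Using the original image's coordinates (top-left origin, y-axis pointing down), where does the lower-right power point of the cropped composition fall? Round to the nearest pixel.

Crop width = 3953 − 2528 = 1425 px; one third is 475.00 px.
Crop height = 4305 − 1977 = 2328 px; one third is 776.00 px.
The lower-right point is two-thirds across and two-thirds down within the crop:
x = 2528 + 2 × 475.00 ≈ 3478; y = 1977 + 2 × 776.00 ≈ 3529.

(3478, 3529)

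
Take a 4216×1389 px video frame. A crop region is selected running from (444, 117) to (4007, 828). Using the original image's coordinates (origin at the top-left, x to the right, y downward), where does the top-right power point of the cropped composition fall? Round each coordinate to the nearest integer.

x = 2819 px, y = 354 px

Crop width = 4007 − 444 = 3563 px; one third is 1187.67 px.
Crop height = 828 − 117 = 711 px; one third is 237.00 px.
The top-right point is two-thirds across and one-third down within the crop:
x = 444 + 2 × 1187.67 ≈ 2819; y = 117 + 1 × 237.00 ≈ 354.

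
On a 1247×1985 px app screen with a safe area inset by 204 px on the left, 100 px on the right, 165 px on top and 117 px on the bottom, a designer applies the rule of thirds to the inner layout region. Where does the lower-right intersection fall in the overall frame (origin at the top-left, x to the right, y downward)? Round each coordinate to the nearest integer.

Content width = 1247 − 204 − 100 = 943 px; content height = 1985 − 165 − 117 = 1703 px.
Lower-right is two-thirds across and two-thirds down within the inner layout region.
x = 204 + 2 × 943/3 = 204 + 628.67 ≈ 833
y = 165 + 2 × 1703/3 = 165 + 1135.33 ≈ 1300

(833, 1300)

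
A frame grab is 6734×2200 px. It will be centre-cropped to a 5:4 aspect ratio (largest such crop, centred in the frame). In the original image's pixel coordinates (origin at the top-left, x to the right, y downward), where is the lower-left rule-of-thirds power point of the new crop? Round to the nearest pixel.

x = 2909 px, y = 1467 px

6734/2200 > 5/4, so the 5:4 crop keeps the full height 2200 and trims width to 2200 × 5/4 = 2750.00 px.
Left offset = (6734 − 2750.00)/2 = 1992.00 px; top offset = 0.
Lower-left is one-third across and two-thirds down within the crop:
x = 1992.00 + 1 × 2750.00/3 ≈ 2909; y = 0.00 + 2 × 2200.00/3 ≈ 1467.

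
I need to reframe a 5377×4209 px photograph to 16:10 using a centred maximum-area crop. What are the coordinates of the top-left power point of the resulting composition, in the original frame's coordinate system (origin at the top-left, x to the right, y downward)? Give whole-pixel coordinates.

5377/4209 < 16/10, so the 16:10 crop keeps the full width 5377 and trims height to 5377 × 10/16 = 3360.62 px.
Top offset = (4209 − 3360.62)/2 = 424.19 px; left offset = 0.
Top-left is one-third across and one-third down within the crop:
x = 0.00 + 1 × 5377.00/3 ≈ 1792; y = 424.19 + 1 × 3360.62/3 ≈ 1544.

(1792, 1544)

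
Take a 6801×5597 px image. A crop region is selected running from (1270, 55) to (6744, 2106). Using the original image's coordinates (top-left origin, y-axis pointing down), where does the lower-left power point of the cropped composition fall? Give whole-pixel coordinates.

x = 3095 px, y = 1422 px

Crop width = 6744 − 1270 = 5474 px; one third is 1824.67 px.
Crop height = 2106 − 55 = 2051 px; one third is 683.67 px.
The lower-left point is one-third across and two-thirds down within the crop:
x = 1270 + 1 × 1824.67 ≈ 3095; y = 55 + 2 × 683.67 ≈ 1422.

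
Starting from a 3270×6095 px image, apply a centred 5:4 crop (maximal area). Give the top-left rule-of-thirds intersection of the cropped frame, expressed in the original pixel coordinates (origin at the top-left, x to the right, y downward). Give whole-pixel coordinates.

3270/6095 < 5/4, so the 5:4 crop keeps the full width 3270 and trims height to 3270 × 4/5 = 2616.00 px.
Top offset = (6095 − 2616.00)/2 = 1739.50 px; left offset = 0.
Top-left is one-third across and one-third down within the crop:
x = 0.00 + 1 × 3270.00/3 ≈ 1090; y = 1739.50 + 1 × 2616.00/3 ≈ 2612.

(1090, 2612)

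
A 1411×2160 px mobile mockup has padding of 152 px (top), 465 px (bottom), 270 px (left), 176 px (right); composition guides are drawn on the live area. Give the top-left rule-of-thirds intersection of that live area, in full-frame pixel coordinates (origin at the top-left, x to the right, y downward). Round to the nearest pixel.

Content width = 1411 − 270 − 176 = 965 px; content height = 2160 − 152 − 465 = 1543 px.
Top-left is one-third across and one-third down within the live area.
x = 270 + 1 × 965/3 = 270 + 321.67 ≈ 592
y = 152 + 1 × 1543/3 = 152 + 514.33 ≈ 666

(592, 666)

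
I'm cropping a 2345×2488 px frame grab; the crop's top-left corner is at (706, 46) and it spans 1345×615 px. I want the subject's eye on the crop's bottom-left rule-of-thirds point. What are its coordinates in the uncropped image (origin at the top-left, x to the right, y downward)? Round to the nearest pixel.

One third of the crop width 1345 is 448.33 px.
One third of the crop height 615 is 205.00 px.
The bottom-left point is one-third across and two-thirds down within the crop:
x = 706 + 1 × 448.33 ≈ 1154; y = 46 + 2 × 205.00 ≈ 456.

(1154, 456)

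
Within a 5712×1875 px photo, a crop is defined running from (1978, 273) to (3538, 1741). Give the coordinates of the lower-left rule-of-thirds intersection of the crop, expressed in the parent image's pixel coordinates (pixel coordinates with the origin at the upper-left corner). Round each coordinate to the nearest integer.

Crop width = 3538 − 1978 = 1560 px; one third is 520.00 px.
Crop height = 1741 − 273 = 1468 px; one third is 489.33 px.
The lower-left point is one-third across and two-thirds down within the crop:
x = 1978 + 1 × 520.00 ≈ 2498; y = 273 + 2 × 489.33 ≈ 1252.

x = 2498 px, y = 1252 px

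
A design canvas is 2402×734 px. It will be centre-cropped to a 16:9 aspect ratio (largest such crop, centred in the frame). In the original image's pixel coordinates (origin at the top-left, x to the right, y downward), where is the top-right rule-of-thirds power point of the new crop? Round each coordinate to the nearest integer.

2402/734 > 16/9, so the 16:9 crop keeps the full height 734 and trims width to 734 × 16/9 = 1304.89 px.
Left offset = (2402 − 1304.89)/2 = 548.56 px; top offset = 0.
Top-right is two-thirds across and one-third down within the crop:
x = 548.56 + 2 × 1304.89/3 ≈ 1418; y = 0.00 + 1 × 734.00/3 ≈ 245.

x = 1418 px, y = 245 px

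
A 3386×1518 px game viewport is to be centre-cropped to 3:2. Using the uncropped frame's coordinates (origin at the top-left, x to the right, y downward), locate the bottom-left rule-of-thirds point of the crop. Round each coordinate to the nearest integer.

3386/1518 > 3/2, so the 3:2 crop keeps the full height 1518 and trims width to 1518 × 3/2 = 2277.00 px.
Left offset = (3386 − 2277.00)/2 = 554.50 px; top offset = 0.
Bottom-left is one-third across and two-thirds down within the crop:
x = 554.50 + 1 × 2277.00/3 ≈ 1314; y = 0.00 + 2 × 1518.00/3 ≈ 1012.

(1314, 1012)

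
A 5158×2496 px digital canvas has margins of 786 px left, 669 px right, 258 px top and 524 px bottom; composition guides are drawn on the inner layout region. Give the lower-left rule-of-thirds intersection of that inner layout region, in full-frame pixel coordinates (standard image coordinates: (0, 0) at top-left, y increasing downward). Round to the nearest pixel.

Content width = 5158 − 786 − 669 = 3703 px; content height = 2496 − 258 − 524 = 1714 px.
Lower-left is one-third across and two-thirds down within the inner layout region.
x = 786 + 1 × 3703/3 = 786 + 1234.33 ≈ 2020
y = 258 + 2 × 1714/3 = 258 + 1142.67 ≈ 1401

x = 2020 px, y = 1401 px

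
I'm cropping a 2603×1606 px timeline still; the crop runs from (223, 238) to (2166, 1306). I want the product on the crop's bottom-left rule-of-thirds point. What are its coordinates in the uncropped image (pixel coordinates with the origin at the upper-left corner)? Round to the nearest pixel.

Crop width = 2166 − 223 = 1943 px; one third is 647.67 px.
Crop height = 1306 − 238 = 1068 px; one third is 356.00 px.
The bottom-left point is one-third across and two-thirds down within the crop:
x = 223 + 1 × 647.67 ≈ 871; y = 238 + 2 × 356.00 ≈ 950.

x = 871 px, y = 950 px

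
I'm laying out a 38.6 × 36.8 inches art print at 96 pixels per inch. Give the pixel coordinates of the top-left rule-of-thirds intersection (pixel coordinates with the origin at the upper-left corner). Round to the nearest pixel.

In pixels the canvas is 38.6 × 96 = 3705.6 wide and 36.8 × 96 = 3532.8 tall.
The top-left point is one-third across and one-third down:
x = 1 × 3705.6/3 ≈ 1235; y = 1 × 3532.8/3 ≈ 1178.

(1235, 1178)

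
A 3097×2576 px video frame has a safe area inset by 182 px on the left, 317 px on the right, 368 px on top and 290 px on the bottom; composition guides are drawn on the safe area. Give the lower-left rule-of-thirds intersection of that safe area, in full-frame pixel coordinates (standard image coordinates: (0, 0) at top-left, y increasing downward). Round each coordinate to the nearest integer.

(1048, 1647)

Content width = 3097 − 182 − 317 = 2598 px; content height = 2576 − 368 − 290 = 1918 px.
Lower-left is one-third across and two-thirds down within the safe area.
x = 182 + 1 × 2598/3 = 182 + 866.00 ≈ 1048
y = 368 + 2 × 1918/3 = 368 + 1278.67 ≈ 1647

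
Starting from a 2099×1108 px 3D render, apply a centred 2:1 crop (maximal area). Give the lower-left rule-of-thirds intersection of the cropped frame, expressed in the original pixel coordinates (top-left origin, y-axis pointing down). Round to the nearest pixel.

2099/1108 < 2/1, so the 2:1 crop keeps the full width 2099 and trims height to 2099 × 1/2 = 1049.50 px.
Top offset = (1108 − 1049.50)/2 = 29.25 px; left offset = 0.
Lower-left is one-third across and two-thirds down within the crop:
x = 0.00 + 1 × 2099.00/3 ≈ 700; y = 29.25 + 2 × 1049.50/3 ≈ 729.

x = 700 px, y = 729 px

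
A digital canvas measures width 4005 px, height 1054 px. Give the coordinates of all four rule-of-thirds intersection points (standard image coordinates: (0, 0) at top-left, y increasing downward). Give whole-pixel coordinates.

One third of 4005 is 1335; one third of 1054 is 351.33.
Vertical third lines at x = 1335 and x = 2670; horizontal third lines at y = 351 and y = 703.

(1335, 351), (2670, 351), (1335, 703), (2670, 703)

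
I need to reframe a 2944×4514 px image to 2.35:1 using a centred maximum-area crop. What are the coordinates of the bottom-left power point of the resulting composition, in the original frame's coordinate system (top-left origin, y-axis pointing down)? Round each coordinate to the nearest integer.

2944/4514 < 2.35/1, so the 2.35:1 crop keeps the full width 2944 and trims height to 2944 × 1/2.35 = 1252.77 px.
Top offset = (4514 − 1252.77)/2 = 1630.62 px; left offset = 0.
Bottom-left is one-third across and two-thirds down within the crop:
x = 0.00 + 1 × 2944.00/3 ≈ 981; y = 1630.62 + 2 × 1252.77/3 ≈ 2466.

(981, 2466)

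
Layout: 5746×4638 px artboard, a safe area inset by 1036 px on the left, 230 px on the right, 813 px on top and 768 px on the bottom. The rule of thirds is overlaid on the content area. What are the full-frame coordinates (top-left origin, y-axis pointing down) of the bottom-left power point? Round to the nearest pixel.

Content width = 5746 − 1036 − 230 = 4480 px; content height = 4638 − 813 − 768 = 3057 px.
Bottom-left is one-third across and two-thirds down within the content area.
x = 1036 + 1 × 4480/3 = 1036 + 1493.33 ≈ 2529
y = 813 + 2 × 3057/3 = 813 + 2038.00 ≈ 2851

x = 2529 px, y = 2851 px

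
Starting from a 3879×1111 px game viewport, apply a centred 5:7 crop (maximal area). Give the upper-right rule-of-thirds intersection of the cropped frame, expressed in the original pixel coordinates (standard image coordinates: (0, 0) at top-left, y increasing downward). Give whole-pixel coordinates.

3879/1111 > 5/7, so the 5:7 crop keeps the full height 1111 and trims width to 1111 × 5/7 = 793.57 px.
Left offset = (3879 − 793.57)/2 = 1542.71 px; top offset = 0.
Upper-right is two-thirds across and one-third down within the crop:
x = 1542.71 + 2 × 793.57/3 ≈ 2072; y = 0.00 + 1 × 1111.00/3 ≈ 370.

x = 2072 px, y = 370 px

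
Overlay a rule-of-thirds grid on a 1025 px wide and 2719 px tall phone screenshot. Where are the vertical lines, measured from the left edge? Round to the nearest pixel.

1025 / 3 = 341.67, so the vertical lines sit at one and two thirds of 1025.

x = 342 px and x = 683 px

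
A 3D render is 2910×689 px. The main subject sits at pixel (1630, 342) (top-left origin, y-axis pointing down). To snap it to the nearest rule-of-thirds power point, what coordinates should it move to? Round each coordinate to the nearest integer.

Third lines: x ∈ {970, 1940}, y ∈ {230, 459}.
1630 is closer to x = 1940; 342 is closer to y = 230.
So the nearest intersection is the upper-right power point.

(1940, 230)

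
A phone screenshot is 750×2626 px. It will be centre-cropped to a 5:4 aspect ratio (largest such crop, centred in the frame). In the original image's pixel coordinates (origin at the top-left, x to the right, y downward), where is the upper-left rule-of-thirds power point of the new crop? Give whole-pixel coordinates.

(250, 1213)

750/2626 < 5/4, so the 5:4 crop keeps the full width 750 and trims height to 750 × 4/5 = 600.00 px.
Top offset = (2626 − 600.00)/2 = 1013.00 px; left offset = 0.
Upper-left is one-third across and one-third down within the crop:
x = 0.00 + 1 × 750.00/3 ≈ 250; y = 1013.00 + 1 × 600.00/3 ≈ 1213.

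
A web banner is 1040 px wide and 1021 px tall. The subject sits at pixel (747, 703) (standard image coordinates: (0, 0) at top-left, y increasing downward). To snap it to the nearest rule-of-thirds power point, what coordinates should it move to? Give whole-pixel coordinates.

x = 693 px, y = 681 px

Third lines: x ∈ {347, 693}, y ∈ {340, 681}.
747 is closer to x = 693; 703 is closer to y = 681.
So the nearest intersection is the lower-right power point.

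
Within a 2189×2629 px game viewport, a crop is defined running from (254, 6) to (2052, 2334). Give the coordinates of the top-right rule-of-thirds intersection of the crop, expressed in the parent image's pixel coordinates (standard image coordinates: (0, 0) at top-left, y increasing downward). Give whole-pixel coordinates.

x = 1453 px, y = 782 px

Crop width = 2052 − 254 = 1798 px; one third is 599.33 px.
Crop height = 2334 − 6 = 2328 px; one third is 776.00 px.
The top-right point is two-thirds across and one-third down within the crop:
x = 254 + 2 × 599.33 ≈ 1453; y = 6 + 1 × 776.00 ≈ 782.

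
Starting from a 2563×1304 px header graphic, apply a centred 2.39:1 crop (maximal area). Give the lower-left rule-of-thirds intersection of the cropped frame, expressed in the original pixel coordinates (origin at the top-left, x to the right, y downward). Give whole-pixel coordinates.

x = 854 px, y = 831 px

2563/1304 < 2.39/1, so the 2.39:1 crop keeps the full width 2563 and trims height to 2563 × 1/2.39 = 1072.38 px.
Top offset = (1304 − 1072.38)/2 = 115.81 px; left offset = 0.
Lower-left is one-third across and two-thirds down within the crop:
x = 0.00 + 1 × 2563.00/3 ≈ 854; y = 115.81 + 2 × 1072.38/3 ≈ 831.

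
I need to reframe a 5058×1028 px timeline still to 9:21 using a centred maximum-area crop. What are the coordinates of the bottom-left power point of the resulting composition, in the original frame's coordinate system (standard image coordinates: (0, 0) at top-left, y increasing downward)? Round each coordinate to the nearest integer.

5058/1028 > 9/21, so the 9:21 crop keeps the full height 1028 and trims width to 1028 × 9/21 = 440.57 px.
Left offset = (5058 − 440.57)/2 = 2308.71 px; top offset = 0.
Bottom-left is one-third across and two-thirds down within the crop:
x = 2308.71 + 1 × 440.57/3 ≈ 2456; y = 0.00 + 2 × 1028.00/3 ≈ 685.

(2456, 685)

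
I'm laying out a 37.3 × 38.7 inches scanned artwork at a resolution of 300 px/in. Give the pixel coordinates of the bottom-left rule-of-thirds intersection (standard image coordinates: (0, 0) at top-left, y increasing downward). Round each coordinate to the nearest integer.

x = 3730 px, y = 7740 px

In pixels the canvas is 37.3 × 300 = 11190 wide and 38.7 × 300 = 11610 tall.
The bottom-left point is one-third across and two-thirds down:
x = 1 × 11190/3 ≈ 3730; y = 2 × 11610/3 ≈ 7740.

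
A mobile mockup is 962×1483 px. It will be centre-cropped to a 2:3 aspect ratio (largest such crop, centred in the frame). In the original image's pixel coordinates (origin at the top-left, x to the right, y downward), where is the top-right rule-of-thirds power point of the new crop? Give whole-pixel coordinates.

x = 641 px, y = 501 px

962/1483 < 2/3, so the 2:3 crop keeps the full width 962 and trims height to 962 × 3/2 = 1443.00 px.
Top offset = (1483 − 1443.00)/2 = 20.00 px; left offset = 0.
Top-right is two-thirds across and one-third down within the crop:
x = 0.00 + 2 × 962.00/3 ≈ 641; y = 20.00 + 1 × 1443.00/3 ≈ 501.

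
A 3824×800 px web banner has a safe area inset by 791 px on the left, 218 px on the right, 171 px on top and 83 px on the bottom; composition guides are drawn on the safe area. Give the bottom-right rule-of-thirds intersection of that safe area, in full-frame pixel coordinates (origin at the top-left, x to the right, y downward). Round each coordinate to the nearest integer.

Content width = 3824 − 791 − 218 = 2815 px; content height = 800 − 171 − 83 = 546 px.
Bottom-right is two-thirds across and two-thirds down within the safe area.
x = 791 + 2 × 2815/3 = 791 + 1876.67 ≈ 2668
y = 171 + 2 × 546/3 = 171 + 364.00 ≈ 535

(2668, 535)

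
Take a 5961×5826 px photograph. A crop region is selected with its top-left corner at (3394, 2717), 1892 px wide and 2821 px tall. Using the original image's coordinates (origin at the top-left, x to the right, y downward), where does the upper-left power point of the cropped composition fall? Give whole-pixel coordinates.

x = 4025 px, y = 3657 px

One third of the crop width 1892 is 630.67 px.
One third of the crop height 2821 is 940.33 px.
The upper-left point is one-third across and one-third down within the crop:
x = 3394 + 1 × 630.67 ≈ 4025; y = 2717 + 1 × 940.33 ≈ 3657.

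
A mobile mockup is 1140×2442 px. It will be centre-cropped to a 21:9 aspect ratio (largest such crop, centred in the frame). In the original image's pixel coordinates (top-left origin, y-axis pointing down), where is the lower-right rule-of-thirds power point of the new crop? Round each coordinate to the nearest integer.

1140/2442 < 21/9, so the 21:9 crop keeps the full width 1140 and trims height to 1140 × 9/21 = 488.57 px.
Top offset = (2442 − 488.57)/2 = 976.71 px; left offset = 0.
Lower-right is two-thirds across and two-thirds down within the crop:
x = 0.00 + 2 × 1140.00/3 ≈ 760; y = 976.71 + 2 × 488.57/3 ≈ 1302.

x = 760 px, y = 1302 px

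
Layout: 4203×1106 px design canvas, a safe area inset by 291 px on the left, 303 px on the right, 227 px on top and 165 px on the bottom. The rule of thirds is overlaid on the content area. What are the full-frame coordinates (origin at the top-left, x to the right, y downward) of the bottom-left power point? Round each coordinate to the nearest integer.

Content width = 4203 − 291 − 303 = 3609 px; content height = 1106 − 227 − 165 = 714 px.
Bottom-left is one-third across and two-thirds down within the content area.
x = 291 + 1 × 3609/3 = 291 + 1203.00 ≈ 1494
y = 227 + 2 × 714/3 = 227 + 476.00 ≈ 703

x = 1494 px, y = 703 px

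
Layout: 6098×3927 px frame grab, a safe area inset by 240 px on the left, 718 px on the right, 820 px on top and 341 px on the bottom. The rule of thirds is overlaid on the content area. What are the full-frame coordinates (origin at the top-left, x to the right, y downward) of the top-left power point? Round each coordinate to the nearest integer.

Content width = 6098 − 240 − 718 = 5140 px; content height = 3927 − 820 − 341 = 2766 px.
Top-left is one-third across and one-third down within the content area.
x = 240 + 1 × 5140/3 = 240 + 1713.33 ≈ 1953
y = 820 + 1 × 2766/3 = 820 + 922.00 ≈ 1742

(1953, 1742)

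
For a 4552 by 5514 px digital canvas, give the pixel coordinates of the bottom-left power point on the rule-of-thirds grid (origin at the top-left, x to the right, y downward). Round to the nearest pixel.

The bottom-left point sits one-third of the way across and two-thirds of the way down.
x = 1 × 4552/3 ≈ 1517; y = 2 × 5514/3 ≈ 3676.

x = 1517 px, y = 3676 px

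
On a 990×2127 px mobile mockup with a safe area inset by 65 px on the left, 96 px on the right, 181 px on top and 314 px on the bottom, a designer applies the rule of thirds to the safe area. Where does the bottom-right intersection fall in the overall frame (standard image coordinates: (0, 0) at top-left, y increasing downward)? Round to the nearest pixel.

Content width = 990 − 65 − 96 = 829 px; content height = 2127 − 181 − 314 = 1632 px.
Bottom-right is two-thirds across and two-thirds down within the safe area.
x = 65 + 2 × 829/3 = 65 + 552.67 ≈ 618
y = 181 + 2 × 1632/3 = 181 + 1088.00 ≈ 1269

x = 618 px, y = 1269 px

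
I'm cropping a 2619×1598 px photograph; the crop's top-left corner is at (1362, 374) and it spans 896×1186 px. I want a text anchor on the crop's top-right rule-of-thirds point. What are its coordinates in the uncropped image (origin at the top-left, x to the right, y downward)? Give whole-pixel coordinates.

(1959, 769)

One third of the crop width 896 is 298.67 px.
One third of the crop height 1186 is 395.33 px.
The top-right point is two-thirds across and one-third down within the crop:
x = 1362 + 2 × 298.67 ≈ 1959; y = 374 + 1 × 395.33 ≈ 769.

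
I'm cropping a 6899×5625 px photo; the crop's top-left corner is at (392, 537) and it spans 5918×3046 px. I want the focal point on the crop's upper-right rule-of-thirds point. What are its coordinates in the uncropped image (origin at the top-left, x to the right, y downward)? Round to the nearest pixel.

One third of the crop width 5918 is 1972.67 px.
One third of the crop height 3046 is 1015.33 px.
The upper-right point is two-thirds across and one-third down within the crop:
x = 392 + 2 × 1972.67 ≈ 4337; y = 537 + 1 × 1015.33 ≈ 1552.

x = 4337 px, y = 1552 px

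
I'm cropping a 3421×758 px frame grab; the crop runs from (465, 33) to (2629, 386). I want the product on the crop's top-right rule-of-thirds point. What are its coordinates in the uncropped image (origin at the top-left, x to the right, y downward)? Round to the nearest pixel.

Crop width = 2629 − 465 = 2164 px; one third is 721.33 px.
Crop height = 386 − 33 = 353 px; one third is 117.67 px.
The top-right point is two-thirds across and one-third down within the crop:
x = 465 + 2 × 721.33 ≈ 1908; y = 33 + 1 × 117.67 ≈ 151.

x = 1908 px, y = 151 px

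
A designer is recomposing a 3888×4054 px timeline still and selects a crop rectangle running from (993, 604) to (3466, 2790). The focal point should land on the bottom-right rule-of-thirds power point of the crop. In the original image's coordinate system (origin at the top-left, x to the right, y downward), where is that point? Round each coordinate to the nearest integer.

Crop width = 3466 − 993 = 2473 px; one third is 824.33 px.
Crop height = 2790 − 604 = 2186 px; one third is 728.67 px.
The bottom-right point is two-thirds across and two-thirds down within the crop:
x = 993 + 2 × 824.33 ≈ 2642; y = 604 + 2 × 728.67 ≈ 2061.

(2642, 2061)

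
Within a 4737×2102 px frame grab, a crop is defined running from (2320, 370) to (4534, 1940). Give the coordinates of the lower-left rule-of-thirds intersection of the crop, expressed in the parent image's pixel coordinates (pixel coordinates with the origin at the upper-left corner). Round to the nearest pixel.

Crop width = 4534 − 2320 = 2214 px; one third is 738.00 px.
Crop height = 1940 − 370 = 1570 px; one third is 523.33 px.
The lower-left point is one-third across and two-thirds down within the crop:
x = 2320 + 1 × 738.00 ≈ 3058; y = 370 + 2 × 523.33 ≈ 1417.

(3058, 1417)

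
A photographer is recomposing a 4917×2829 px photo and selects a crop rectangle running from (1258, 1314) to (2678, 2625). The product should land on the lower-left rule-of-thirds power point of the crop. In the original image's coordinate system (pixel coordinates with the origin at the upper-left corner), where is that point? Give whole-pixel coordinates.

x = 1731 px, y = 2188 px

Crop width = 2678 − 1258 = 1420 px; one third is 473.33 px.
Crop height = 2625 − 1314 = 1311 px; one third is 437.00 px.
The lower-left point is one-third across and two-thirds down within the crop:
x = 1258 + 1 × 473.33 ≈ 1731; y = 1314 + 2 × 437.00 ≈ 2188.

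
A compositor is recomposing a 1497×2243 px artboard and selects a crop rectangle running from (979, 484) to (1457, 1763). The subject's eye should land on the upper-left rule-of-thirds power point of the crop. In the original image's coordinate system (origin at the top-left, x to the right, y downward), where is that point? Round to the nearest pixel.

Crop width = 1457 − 979 = 478 px; one third is 159.33 px.
Crop height = 1763 − 484 = 1279 px; one third is 426.33 px.
The upper-left point is one-third across and one-third down within the crop:
x = 979 + 1 × 159.33 ≈ 1138; y = 484 + 1 × 426.33 ≈ 910.

x = 1138 px, y = 910 px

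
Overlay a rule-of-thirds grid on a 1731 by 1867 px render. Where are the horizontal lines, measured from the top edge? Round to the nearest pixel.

622 px and 1245 px

1867 / 3 = 622.33, so the horizontal lines sit at one and two thirds of 1867.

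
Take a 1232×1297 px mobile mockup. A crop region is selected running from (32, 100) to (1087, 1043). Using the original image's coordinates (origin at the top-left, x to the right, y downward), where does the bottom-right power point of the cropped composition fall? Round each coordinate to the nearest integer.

x = 735 px, y = 729 px

Crop width = 1087 − 32 = 1055 px; one third is 351.67 px.
Crop height = 1043 − 100 = 943 px; one third is 314.33 px.
The bottom-right point is two-thirds across and two-thirds down within the crop:
x = 32 + 2 × 351.67 ≈ 735; y = 100 + 2 × 314.33 ≈ 729.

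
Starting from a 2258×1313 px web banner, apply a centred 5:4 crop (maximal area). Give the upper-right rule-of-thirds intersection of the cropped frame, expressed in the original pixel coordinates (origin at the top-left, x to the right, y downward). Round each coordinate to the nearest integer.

(1403, 438)

2258/1313 > 5/4, so the 5:4 crop keeps the full height 1313 and trims width to 1313 × 5/4 = 1641.25 px.
Left offset = (2258 − 1641.25)/2 = 308.38 px; top offset = 0.
Upper-right is two-thirds across and one-third down within the crop:
x = 308.38 + 2 × 1641.25/3 ≈ 1403; y = 0.00 + 1 × 1313.00/3 ≈ 438.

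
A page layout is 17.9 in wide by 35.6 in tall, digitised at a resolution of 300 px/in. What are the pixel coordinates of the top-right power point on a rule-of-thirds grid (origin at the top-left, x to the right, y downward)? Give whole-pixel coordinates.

x = 3580 px, y = 3560 px

In pixels the canvas is 17.9 × 300 = 5370 wide and 35.6 × 300 = 10680 tall.
The top-right point is two-thirds across and one-third down:
x = 2 × 5370/3 ≈ 3580; y = 1 × 10680/3 ≈ 3560.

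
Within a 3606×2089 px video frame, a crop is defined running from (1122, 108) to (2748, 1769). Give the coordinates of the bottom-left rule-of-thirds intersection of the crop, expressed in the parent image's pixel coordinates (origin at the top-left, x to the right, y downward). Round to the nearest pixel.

Crop width = 2748 − 1122 = 1626 px; one third is 542.00 px.
Crop height = 1769 − 108 = 1661 px; one third is 553.67 px.
The bottom-left point is one-third across and two-thirds down within the crop:
x = 1122 + 1 × 542.00 ≈ 1664; y = 108 + 2 × 553.67 ≈ 1215.

(1664, 1215)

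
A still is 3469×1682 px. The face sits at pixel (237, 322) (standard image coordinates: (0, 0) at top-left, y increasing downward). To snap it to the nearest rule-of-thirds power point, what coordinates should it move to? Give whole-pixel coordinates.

(1156, 561)

Third lines: x ∈ {1156, 2313}, y ∈ {561, 1121}.
237 is closer to x = 1156; 322 is closer to y = 561.
So the nearest intersection is the upper-left power point.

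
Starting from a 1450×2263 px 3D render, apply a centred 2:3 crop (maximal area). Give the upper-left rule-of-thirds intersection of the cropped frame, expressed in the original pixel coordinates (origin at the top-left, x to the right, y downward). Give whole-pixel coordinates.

1450/2263 < 2/3, so the 2:3 crop keeps the full width 1450 and trims height to 1450 × 3/2 = 2175.00 px.
Top offset = (2263 − 2175.00)/2 = 44.00 px; left offset = 0.
Upper-left is one-third across and one-third down within the crop:
x = 0.00 + 1 × 1450.00/3 ≈ 483; y = 44.00 + 1 × 2175.00/3 ≈ 769.

x = 483 px, y = 769 px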